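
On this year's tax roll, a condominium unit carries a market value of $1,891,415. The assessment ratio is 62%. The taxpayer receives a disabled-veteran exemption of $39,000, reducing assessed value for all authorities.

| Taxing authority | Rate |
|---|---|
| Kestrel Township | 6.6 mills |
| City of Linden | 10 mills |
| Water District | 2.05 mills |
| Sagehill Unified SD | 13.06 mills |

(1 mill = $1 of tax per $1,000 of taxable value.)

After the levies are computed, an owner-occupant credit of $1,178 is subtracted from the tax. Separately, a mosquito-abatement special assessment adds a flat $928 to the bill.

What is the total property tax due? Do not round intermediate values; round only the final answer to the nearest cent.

Assessed value = $1,891,415 × 0.62 = $1,172,677.3
Taxable value = $1,172,677.3 − $39,000 = $1,133,677.3
Kestrel Township: $1,133,677.3 × 0.0066 = $7,482.27018
City of Linden: $1,133,677.3 × 0.01 = $11,336.773
Water District: $1,133,677.3 × 0.00205 = $2,324.038465
Sagehill Unified SD: $1,133,677.3 × 0.01306 = $14,805.825538
Levies subtotal = $35,948.907183
After credit = $35,948.907183 − $1,178 = $34,770.907183
Total = $34,770.907183 + $928 = $35,698.907183

$35,698.91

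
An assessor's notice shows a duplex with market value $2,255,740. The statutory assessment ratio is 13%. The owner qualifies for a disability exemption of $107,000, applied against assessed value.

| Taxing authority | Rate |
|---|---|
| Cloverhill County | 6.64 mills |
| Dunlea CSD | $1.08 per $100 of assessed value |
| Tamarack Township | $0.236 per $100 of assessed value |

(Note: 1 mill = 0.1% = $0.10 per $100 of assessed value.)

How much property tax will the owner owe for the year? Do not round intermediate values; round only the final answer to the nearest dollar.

Assessed value = $2,255,740 × 0.13 = $293,246.2
Taxable value = $293,246.2 − $107,000 = $186,246.2
Cloverhill County: $186,246.2 × 0.00664 = $1,236.674768
Dunlea CSD: $186,246.2 × 0.0108 = $2,011.45896
Tamarack Township: $186,246.2 × 0.00236 = $439.541032
Total = $3,687.67476

$3,688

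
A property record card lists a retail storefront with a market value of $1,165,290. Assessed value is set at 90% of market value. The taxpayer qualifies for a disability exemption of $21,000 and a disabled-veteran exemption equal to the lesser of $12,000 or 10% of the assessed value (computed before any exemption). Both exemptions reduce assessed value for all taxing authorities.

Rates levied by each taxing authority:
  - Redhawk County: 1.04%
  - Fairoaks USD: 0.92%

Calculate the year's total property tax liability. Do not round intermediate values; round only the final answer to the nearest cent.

Assessed value = $1,165,290 × 0.9 = $1,048,761
Disabled-veteran exemption = min($12,000, 10% × $1,048,761) = min($12,000, $104,876.1) = $12,000 (dollar cap binds)
Taxable value = $1,048,761 − $21,000 − $12,000 = $1,015,761
Redhawk County: $1,015,761 × 0.0104 = $10,563.9144
Fairoaks USD: $1,015,761 × 0.0092 = $9,345.0012
Total = $19,908.9156

$19,908.92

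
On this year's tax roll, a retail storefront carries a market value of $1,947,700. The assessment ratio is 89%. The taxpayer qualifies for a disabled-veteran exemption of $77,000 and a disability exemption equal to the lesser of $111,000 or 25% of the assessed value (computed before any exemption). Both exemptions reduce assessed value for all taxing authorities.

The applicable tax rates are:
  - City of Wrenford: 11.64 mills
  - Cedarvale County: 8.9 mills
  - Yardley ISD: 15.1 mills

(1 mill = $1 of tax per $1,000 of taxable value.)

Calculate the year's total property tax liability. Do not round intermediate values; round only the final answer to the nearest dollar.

Assessed value = $1,947,700 × 0.89 = $1,733,453
Disability exemption = min($111,000, 25% × $1,733,453) = min($111,000, $433,363.25) = $111,000 (dollar cap binds)
Taxable value = $1,733,453 − $77,000 − $111,000 = $1,545,453
City of Wrenford: $1,545,453 × 0.01164 = $17,989.07292
Cedarvale County: $1,545,453 × 0.0089 = $13,754.5317
Yardley ISD: $1,545,453 × 0.0151 = $23,336.3403
Total = $55,079.94492

$55,080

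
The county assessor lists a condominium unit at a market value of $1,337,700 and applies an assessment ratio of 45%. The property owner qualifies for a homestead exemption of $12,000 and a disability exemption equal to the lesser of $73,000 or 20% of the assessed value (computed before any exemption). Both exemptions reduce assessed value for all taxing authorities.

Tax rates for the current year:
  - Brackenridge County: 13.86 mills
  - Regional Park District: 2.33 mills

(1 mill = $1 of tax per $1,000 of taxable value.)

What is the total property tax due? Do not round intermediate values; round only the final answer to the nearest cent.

$8,369.66

Assessed value = $1,337,700 × 0.45 = $601,965
Disability exemption = min($73,000, 20% × $601,965) = min($73,000, $120,393) = $73,000 (dollar cap binds)
Taxable value = $601,965 − $12,000 − $73,000 = $516,965
Brackenridge County: $516,965 × 0.01386 = $7,165.1349
Regional Park District: $516,965 × 0.00233 = $1,204.52845
Total = $8,369.66335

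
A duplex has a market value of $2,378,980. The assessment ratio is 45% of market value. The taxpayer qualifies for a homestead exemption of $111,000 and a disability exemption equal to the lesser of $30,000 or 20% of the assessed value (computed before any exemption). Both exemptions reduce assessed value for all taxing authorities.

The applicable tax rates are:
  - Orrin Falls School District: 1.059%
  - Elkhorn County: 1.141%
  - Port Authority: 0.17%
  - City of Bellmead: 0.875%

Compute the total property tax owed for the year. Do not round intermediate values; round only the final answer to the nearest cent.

$30,163.61

Assessed value = $2,378,980 × 0.45 = $1,070,541
Disability exemption = min($30,000, 20% × $1,070,541) = min($30,000, $214,108.2) = $30,000 (dollar cap binds)
Taxable value = $1,070,541 − $111,000 − $30,000 = $929,541
Orrin Falls School District: $929,541 × 0.01059 = $9,843.83919
Elkhorn County: $929,541 × 0.01141 = $10,606.06281
Port Authority: $929,541 × 0.0017 = $1,580.2197
City of Bellmead: $929,541 × 0.00875 = $8,133.48375
Total = $30,163.60545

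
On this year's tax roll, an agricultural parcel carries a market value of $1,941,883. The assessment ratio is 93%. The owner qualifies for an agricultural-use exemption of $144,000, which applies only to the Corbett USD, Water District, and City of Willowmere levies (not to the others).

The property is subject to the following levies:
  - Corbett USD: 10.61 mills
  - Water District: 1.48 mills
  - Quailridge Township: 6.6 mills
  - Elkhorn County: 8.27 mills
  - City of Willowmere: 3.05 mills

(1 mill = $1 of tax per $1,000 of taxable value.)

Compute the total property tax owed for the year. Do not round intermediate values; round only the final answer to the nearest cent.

$52,016.44

Assessed value = $1,941,883 × 0.93 = $1,805,951.19
Corbett USD: ($1,805,951.19 − $144,000) × 0.01061 = $1,661,951.19 × 0.01061 = $17,633.3021259
Water District: ($1,805,951.19 − $144,000) × 0.00148 = $1,661,951.19 × 0.00148 = $2,459.6877612
Quailridge Township: $1,805,951.19 × 0.0066 = $11,919.277854
Elkhorn County: $1,805,951.19 × 0.00827 = $14,935.2163413
City of Willowmere: ($1,805,951.19 − $144,000) × 0.00305 = $1,661,951.19 × 0.00305 = $5,068.9511295
Total = $52,016.4352119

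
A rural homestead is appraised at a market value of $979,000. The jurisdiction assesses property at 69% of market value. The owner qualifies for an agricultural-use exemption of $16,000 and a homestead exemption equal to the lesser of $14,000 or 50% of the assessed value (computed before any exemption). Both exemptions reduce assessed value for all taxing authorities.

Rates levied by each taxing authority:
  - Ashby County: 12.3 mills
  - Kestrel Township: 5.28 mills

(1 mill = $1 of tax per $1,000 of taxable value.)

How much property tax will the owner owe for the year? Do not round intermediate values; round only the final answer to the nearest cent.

Assessed value = $979,000 × 0.69 = $675,510
Homestead exemption = min($14,000, 50% × $675,510) = min($14,000, $337,755) = $14,000 (dollar cap binds)
Taxable value = $675,510 − $16,000 − $14,000 = $645,510
Ashby County: $645,510 × 0.0123 = $7,939.773
Kestrel Township: $645,510 × 0.00528 = $3,408.2928
Total = $11,348.0658

$11,348.07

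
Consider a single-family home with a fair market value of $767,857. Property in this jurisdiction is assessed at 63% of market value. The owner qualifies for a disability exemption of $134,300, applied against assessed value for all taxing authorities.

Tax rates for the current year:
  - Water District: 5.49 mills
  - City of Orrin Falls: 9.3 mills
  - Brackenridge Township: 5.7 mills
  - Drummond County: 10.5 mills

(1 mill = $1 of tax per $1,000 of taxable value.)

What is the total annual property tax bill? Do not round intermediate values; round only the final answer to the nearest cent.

$10,829.45

Assessed value = $767,857 × 0.63 = $483,749.91
Taxable value = $483,749.91 − $134,300 = $349,449.91
Water District: $349,449.91 × 0.00549 = $1,918.4800059
City of Orrin Falls: $349,449.91 × 0.0093 = $3,249.884163
Brackenridge Township: $349,449.91 × 0.0057 = $1,991.864487
Drummond County: $349,449.91 × 0.0105 = $3,669.224055
Total = $1,918.4800059 + $3,249.884163 + $1,991.864487 + $3,669.224055 = $10,829.4527109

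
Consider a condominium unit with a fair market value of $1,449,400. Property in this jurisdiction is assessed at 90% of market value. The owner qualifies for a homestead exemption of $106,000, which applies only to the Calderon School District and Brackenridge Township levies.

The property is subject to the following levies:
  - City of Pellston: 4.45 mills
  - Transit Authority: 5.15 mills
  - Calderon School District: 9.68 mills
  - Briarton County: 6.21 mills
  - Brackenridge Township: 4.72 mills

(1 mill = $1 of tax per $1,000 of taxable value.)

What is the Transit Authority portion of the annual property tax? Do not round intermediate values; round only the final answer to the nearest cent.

Assessed value = $1,449,400 × 0.9 = $1,304,460
Transit Authority taxable value = $1,304,460 (exemption does not apply)
Transit Authority levy = $1,304,460 × 0.00515 = $6,717.969

$6,717.97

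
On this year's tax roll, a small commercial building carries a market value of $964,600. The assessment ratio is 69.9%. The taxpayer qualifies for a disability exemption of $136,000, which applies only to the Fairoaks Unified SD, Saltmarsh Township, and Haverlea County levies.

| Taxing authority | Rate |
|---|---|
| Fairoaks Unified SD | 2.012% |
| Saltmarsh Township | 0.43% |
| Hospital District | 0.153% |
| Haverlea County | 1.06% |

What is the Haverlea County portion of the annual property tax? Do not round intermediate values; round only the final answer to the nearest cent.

$5,705.51

Assessed value = $964,600 × 0.699 = $674,255.4
Haverlea County taxable value = $674,255.4 − $136,000 = $538,255.4
Haverlea County levy = $538,255.4 × 0.0106 = $5,705.50724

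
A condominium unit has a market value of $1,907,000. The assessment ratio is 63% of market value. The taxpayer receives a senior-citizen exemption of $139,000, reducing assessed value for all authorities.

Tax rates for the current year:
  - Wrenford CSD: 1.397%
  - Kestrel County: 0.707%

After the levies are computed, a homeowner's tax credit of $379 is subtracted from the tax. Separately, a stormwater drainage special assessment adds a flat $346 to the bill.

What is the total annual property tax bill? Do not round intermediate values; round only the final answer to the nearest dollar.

Assessed value = $1,907,000 × 0.63 = $1,201,410
Taxable value = $1,201,410 − $139,000 = $1,062,410
Wrenford CSD: $1,062,410 × 0.01397 = $14,841.8677
Kestrel County: $1,062,410 × 0.00707 = $7,511.2387
Levies subtotal = $22,353.1064
After credit = $22,353.1064 − $379 = $21,974.1064
Total = $21,974.1064 + $346 = $22,320.1064

$22,320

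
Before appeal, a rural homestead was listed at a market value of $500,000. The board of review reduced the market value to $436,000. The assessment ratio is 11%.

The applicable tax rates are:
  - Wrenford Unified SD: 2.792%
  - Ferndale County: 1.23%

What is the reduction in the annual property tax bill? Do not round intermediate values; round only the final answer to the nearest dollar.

Old assessed value = $500,000 × 0.11 = $55,000
New assessed value = $436,000 × 0.11 = $47,960
Combined rate = 0.02792 + 0.0123 = 0.04022
Old tax = $55,000 × 0.04022 = $2,212.1
New tax = $47,960 × 0.04022 = $1,928.9512
Reduction = $2,212.1 − $1,928.9512 = $283.1488

$283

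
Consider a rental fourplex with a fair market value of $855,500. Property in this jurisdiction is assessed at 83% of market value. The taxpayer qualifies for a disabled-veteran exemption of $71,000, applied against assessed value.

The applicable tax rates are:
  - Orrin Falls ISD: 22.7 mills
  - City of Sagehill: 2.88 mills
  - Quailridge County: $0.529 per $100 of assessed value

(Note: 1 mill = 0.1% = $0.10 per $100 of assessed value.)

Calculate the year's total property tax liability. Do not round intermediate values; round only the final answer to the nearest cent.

$19,727.94

Assessed value = $855,500 × 0.83 = $710,065
Taxable value = $710,065 − $71,000 = $639,065
Orrin Falls ISD: $639,065 × 0.0227 = $14,506.7755
City of Sagehill: $639,065 × 0.00288 = $1,840.5072
Quailridge County: $639,065 × 0.00529 = $3,380.65385
Total = $19,727.93655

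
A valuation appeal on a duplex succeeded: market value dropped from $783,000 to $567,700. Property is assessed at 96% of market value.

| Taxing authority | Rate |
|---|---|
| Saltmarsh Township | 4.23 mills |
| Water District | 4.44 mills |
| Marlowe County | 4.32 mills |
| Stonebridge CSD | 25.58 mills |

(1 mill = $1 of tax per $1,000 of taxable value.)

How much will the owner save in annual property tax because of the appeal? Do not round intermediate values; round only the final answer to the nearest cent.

$7,971.96

Old assessed value = $783,000 × 0.96 = $751,680
New assessed value = $567,700 × 0.96 = $544,992
Combined rate = 0.00423 + 0.00444 + 0.00432 + 0.02558 = 0.03857
Old tax = $751,680 × 0.03857 = $28,992.2976
New tax = $544,992 × 0.03857 = $21,020.34144
Reduction = $28,992.2976 − $21,020.34144 = $7,971.95616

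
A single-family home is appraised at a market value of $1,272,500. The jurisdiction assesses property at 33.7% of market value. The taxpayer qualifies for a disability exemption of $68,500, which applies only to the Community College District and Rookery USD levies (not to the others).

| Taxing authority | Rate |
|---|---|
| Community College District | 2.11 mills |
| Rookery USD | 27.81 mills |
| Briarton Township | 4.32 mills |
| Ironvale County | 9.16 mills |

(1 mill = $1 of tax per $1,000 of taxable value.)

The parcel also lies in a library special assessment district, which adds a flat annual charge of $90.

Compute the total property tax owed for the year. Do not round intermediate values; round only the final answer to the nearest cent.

Assessed value = $1,272,500 × 0.337 = $428,832.5
Community College District: ($428,832.5 − $68,500) × 0.00211 = $360,332.5 × 0.00211 = $760.301575
Rookery USD: ($428,832.5 − $68,500) × 0.02781 = $360,332.5 × 0.02781 = $10,020.846825
Briarton Township: $428,832.5 × 0.00432 = $1,852.5564
Ironvale County: $428,832.5 × 0.00916 = $3,928.1057
Levies subtotal = $16,561.8105
Total = $16,561.8105 + $90 = $16,651.8105

$16,651.81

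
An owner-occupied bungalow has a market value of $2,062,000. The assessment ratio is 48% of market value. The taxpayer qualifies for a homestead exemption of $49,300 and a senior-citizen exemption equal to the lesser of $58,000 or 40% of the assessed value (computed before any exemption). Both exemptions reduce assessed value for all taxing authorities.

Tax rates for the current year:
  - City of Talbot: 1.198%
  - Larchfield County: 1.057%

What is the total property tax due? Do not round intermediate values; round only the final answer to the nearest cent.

Assessed value = $2,062,000 × 0.48 = $989,760
Senior-citizen exemption = min($58,000, 40% × $989,760) = min($58,000, $395,904) = $58,000 (dollar cap binds)
Taxable value = $989,760 − $49,300 − $58,000 = $882,460
City of Talbot: $882,460 × 0.01198 = $10,571.8708
Larchfield County: $882,460 × 0.01057 = $9,327.6022
Total = $19,899.473

$19,899.47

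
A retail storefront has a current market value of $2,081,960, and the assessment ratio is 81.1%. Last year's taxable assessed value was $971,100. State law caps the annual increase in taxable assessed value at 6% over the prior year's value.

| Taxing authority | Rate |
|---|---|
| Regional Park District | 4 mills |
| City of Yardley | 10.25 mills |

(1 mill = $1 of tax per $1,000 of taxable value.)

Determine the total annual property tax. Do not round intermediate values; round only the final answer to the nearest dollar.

Uncapped assessed value = $2,081,960 × 0.811 = $1,688,469.56
Cap limit = $971,100 × 1.06 = $1,029,366
Taxable assessed value = min($1,688,469.56, $1,029,366) = $1,029,366 (cap binds)
Regional Park District: $1,029,366 × 0.004 = $4,117.464
City of Yardley: $1,029,366 × 0.01025 = $10,551.0015
Total = $14,668.4655

$14,668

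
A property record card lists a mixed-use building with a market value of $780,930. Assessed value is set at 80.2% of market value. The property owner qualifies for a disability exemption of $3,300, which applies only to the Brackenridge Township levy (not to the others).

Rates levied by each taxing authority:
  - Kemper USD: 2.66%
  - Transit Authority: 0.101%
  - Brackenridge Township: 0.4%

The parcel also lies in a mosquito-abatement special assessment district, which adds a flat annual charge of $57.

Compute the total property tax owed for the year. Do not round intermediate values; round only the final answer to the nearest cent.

Assessed value = $780,930 × 0.802 = $626,305.86
Kemper USD: $626,305.86 × 0.0266 = $16,659.735876
Transit Authority: $626,305.86 × 0.00101 = $632.5689186
Brackenridge Township: ($626,305.86 − $3,300) × 0.004 = $623,005.86 × 0.004 = $2,492.02344
Levies subtotal = $19,784.3282346
Total = $19,784.3282346 + $57 = $19,841.3282346

$19,841.33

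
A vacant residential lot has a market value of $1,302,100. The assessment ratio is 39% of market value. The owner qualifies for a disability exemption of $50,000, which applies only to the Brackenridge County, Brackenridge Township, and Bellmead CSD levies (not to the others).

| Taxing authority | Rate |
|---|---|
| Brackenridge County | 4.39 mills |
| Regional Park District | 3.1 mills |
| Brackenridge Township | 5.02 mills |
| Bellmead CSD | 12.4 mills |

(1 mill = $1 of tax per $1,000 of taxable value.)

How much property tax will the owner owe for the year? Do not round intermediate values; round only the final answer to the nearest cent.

Assessed value = $1,302,100 × 0.39 = $507,819
Brackenridge County: ($507,819 − $50,000) × 0.00439 = $457,819 × 0.00439 = $2,009.82541
Regional Park District: $507,819 × 0.0031 = $1,574.2389
Brackenridge Township: ($507,819 − $50,000) × 0.00502 = $457,819 × 0.00502 = $2,298.25138
Bellmead CSD: ($507,819 − $50,000) × 0.0124 = $457,819 × 0.0124 = $5,676.9556
Total = $11,559.27129

$11,559.27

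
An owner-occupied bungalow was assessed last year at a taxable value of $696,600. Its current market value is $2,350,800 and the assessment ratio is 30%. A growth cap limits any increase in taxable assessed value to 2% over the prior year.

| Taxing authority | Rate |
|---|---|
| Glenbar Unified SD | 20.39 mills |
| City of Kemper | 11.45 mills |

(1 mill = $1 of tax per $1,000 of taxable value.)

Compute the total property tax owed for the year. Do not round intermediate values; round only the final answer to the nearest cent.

$22,454.84

Uncapped assessed value = $2,350,800 × 0.3 = $705,240
Cap limit = $696,600 × 1.02 = $710,532
Taxable assessed value = min($705,240, $710,532) = $705,240 (cap does not bind)
Glenbar Unified SD: $705,240 × 0.02039 = $14,379.8436
City of Kemper: $705,240 × 0.01145 = $8,074.998
Total = $22,454.8416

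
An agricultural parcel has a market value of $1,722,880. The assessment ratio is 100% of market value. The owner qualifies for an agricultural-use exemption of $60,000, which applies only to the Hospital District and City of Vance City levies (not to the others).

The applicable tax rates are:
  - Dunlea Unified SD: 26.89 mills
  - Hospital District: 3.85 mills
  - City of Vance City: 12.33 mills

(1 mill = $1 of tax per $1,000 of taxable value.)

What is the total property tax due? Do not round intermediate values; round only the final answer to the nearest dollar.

Assessed value = $1,722,880 × 1 = $1,722,880
Dunlea Unified SD: $1,722,880 × 0.02689 = $46,328.2432
Hospital District: ($1,722,880 − $60,000) × 0.00385 = $1,662,880 × 0.00385 = $6,402.088
City of Vance City: ($1,722,880 − $60,000) × 0.01233 = $1,662,880 × 0.01233 = $20,503.3104
Total = $73,233.6416

$73,234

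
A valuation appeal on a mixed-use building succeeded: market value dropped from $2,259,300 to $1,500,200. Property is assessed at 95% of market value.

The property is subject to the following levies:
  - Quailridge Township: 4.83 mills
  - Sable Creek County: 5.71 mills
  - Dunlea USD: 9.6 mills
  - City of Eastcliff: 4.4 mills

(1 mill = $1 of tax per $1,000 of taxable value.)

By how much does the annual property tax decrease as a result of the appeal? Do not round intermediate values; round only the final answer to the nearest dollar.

Old assessed value = $2,259,300 × 0.95 = $2,146,335
New assessed value = $1,500,200 × 0.95 = $1,425,190
Combined rate = 0.00483 + 0.00571 + 0.0096 + 0.0044 = 0.02454
Old tax = $2,146,335 × 0.02454 = $52,671.0609
New tax = $1,425,190 × 0.02454 = $34,974.1626
Reduction = $52,671.0609 − $34,974.1626 = $17,696.8983

$17,697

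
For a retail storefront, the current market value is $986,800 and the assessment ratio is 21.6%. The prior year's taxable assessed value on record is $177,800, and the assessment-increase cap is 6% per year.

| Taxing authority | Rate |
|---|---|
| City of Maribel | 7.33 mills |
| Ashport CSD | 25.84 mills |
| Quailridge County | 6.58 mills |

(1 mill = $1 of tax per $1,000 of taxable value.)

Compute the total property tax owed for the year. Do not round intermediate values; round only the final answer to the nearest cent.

$7,491.60

Uncapped assessed value = $986,800 × 0.216 = $213,148.8
Cap limit = $177,800 × 1.06 = $188,468
Taxable assessed value = min($213,148.8, $188,468) = $188,468 (cap binds)
City of Maribel: $188,468 × 0.00733 = $1,381.47044
Ashport CSD: $188,468 × 0.02584 = $4,870.01312
Quailridge County: $188,468 × 0.00658 = $1,240.11944
Total = $7,491.603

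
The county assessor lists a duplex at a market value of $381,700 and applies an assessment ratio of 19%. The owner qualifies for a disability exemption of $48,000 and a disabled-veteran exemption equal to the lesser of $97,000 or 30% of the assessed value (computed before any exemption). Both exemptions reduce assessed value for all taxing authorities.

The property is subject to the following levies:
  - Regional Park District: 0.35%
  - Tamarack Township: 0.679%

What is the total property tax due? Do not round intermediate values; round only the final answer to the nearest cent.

$28.46

Assessed value = $381,700 × 0.19 = $72,523
Disabled-veteran exemption = min($97,000, 30% × $72,523) = min($97,000, $21,756.9) = $21,756.9 (percentage binds)
Taxable value = $72,523 − $48,000 − $21,756.9 = $2,766.1
Regional Park District: $2,766.1 × 0.0035 = $9.68135
Tamarack Township: $2,766.1 × 0.00679 = $18.781819
Total = $28.463169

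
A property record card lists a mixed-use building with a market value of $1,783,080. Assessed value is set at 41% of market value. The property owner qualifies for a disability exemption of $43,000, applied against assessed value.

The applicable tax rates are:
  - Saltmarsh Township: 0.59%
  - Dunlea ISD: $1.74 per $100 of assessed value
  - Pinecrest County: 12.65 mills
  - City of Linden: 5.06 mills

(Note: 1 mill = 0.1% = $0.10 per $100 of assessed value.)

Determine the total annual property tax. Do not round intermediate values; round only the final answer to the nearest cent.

$28,217.46

Assessed value = $1,783,080 × 0.41 = $731,062.8
Taxable value = $731,062.8 − $43,000 = $688,062.8
Saltmarsh Township: $688,062.8 × 0.0059 = $4,059.57052
Dunlea ISD: $688,062.8 × 0.0174 = $11,972.29272
Pinecrest County: $688,062.8 × 0.01265 = $8,703.99442
City of Linden: $688,062.8 × 0.00506 = $3,481.597768
Total = $28,217.455428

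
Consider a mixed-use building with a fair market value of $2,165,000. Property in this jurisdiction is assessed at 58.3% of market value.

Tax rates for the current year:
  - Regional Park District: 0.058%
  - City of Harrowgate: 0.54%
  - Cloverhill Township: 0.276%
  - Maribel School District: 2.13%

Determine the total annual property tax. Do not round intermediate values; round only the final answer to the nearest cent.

$37,916.34

Assessed value = $2,165,000 × 0.583 = $1,262,195
Regional Park District: $1,262,195 × 0.00058 = $732.0731
City of Harrowgate: $1,262,195 × 0.0054 = $6,815.853
Cloverhill Township: $1,262,195 × 0.00276 = $3,483.6582
Maribel School District: $1,262,195 × 0.0213 = $26,884.7535
Total = $732.0731 + $6,815.853 + $3,483.6582 + $26,884.7535 = $37,916.3378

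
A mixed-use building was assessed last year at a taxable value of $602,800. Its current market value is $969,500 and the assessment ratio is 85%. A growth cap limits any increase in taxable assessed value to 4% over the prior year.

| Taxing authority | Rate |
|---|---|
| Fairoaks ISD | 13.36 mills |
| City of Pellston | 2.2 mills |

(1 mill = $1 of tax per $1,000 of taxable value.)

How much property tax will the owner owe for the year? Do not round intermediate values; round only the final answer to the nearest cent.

Uncapped assessed value = $969,500 × 0.85 = $824,075
Cap limit = $602,800 × 1.04 = $626,912
Taxable assessed value = min($824,075, $626,912) = $626,912 (cap binds)
Fairoaks ISD: $626,912 × 0.01336 = $8,375.54432
City of Pellston: $626,912 × 0.0022 = $1,379.2064
Total = $9,754.75072

$9,754.75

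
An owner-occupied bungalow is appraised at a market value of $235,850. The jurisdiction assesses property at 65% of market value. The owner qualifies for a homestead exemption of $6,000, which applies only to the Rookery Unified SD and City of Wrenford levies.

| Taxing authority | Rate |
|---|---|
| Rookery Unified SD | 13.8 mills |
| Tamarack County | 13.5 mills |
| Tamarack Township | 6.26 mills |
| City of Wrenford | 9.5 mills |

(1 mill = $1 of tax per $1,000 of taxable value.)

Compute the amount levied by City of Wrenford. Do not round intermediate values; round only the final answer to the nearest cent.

$1,399.37

Assessed value = $235,850 × 0.65 = $153,302.5
City of Wrenford taxable value = $153,302.5 − $6,000 = $147,302.5
City of Wrenford levy = $147,302.5 × 0.0095 = $1,399.37375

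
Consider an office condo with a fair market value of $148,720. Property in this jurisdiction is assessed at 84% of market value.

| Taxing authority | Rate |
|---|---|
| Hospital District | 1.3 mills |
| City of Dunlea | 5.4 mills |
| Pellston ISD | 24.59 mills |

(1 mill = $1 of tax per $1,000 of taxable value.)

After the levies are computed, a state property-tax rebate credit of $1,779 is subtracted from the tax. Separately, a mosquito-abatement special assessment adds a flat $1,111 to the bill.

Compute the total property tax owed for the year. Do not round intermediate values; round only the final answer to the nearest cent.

$3,240.90

Assessed value = $148,720 × 0.84 = $124,924.8
Hospital District: $124,924.8 × 0.0013 = $162.40224
City of Dunlea: $124,924.8 × 0.0054 = $674.59392
Pellston ISD: $124,924.8 × 0.02459 = $3,071.900832
Levies subtotal = $3,908.896992
After credit = $3,908.896992 − $1,779 = $2,129.896992
Total = $2,129.896992 + $1,111 = $3,240.896992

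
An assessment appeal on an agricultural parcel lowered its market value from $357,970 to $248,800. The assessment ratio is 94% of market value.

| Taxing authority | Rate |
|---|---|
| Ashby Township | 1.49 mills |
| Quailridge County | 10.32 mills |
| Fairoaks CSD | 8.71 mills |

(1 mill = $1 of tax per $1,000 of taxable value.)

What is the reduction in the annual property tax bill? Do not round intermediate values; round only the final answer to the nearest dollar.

$2,106

Old assessed value = $357,970 × 0.94 = $336,491.8
New assessed value = $248,800 × 0.94 = $233,872
Combined rate = 0.00149 + 0.01032 + 0.00871 = 0.02052
Old tax = $336,491.8 × 0.02052 = $6,904.811736
New tax = $233,872 × 0.02052 = $4,799.05344
Reduction = $6,904.811736 − $4,799.05344 = $2,105.758296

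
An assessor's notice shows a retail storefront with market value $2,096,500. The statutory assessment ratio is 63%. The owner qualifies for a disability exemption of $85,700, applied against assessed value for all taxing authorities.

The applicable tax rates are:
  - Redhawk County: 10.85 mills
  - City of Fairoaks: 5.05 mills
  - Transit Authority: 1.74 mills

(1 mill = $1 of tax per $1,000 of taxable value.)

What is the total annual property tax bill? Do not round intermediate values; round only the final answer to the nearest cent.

Assessed value = $2,096,500 × 0.63 = $1,320,795
Taxable value = $1,320,795 − $85,700 = $1,235,095
Redhawk County: $1,235,095 × 0.01085 = $13,400.78075
City of Fairoaks: $1,235,095 × 0.00505 = $6,237.22975
Transit Authority: $1,235,095 × 0.00174 = $2,149.0653
Total = $13,400.78075 + $6,237.22975 + $2,149.0653 = $21,787.0758

$21,787.08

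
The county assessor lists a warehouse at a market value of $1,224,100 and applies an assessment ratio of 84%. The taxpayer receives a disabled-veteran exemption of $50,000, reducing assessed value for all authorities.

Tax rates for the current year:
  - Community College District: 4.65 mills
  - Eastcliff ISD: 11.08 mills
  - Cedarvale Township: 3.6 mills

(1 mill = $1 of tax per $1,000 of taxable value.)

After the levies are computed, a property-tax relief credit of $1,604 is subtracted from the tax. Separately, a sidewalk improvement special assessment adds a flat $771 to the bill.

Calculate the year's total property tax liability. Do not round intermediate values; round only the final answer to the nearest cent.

Assessed value = $1,224,100 × 0.84 = $1,028,244
Taxable value = $1,028,244 − $50,000 = $978,244
Community College District: $978,244 × 0.00465 = $4,548.8346
Eastcliff ISD: $978,244 × 0.01108 = $10,838.94352
Cedarvale Township: $978,244 × 0.0036 = $3,521.6784
Levies subtotal = $18,909.45652
After credit = $18,909.45652 − $1,604 = $17,305.45652
Total = $17,305.45652 + $771 = $18,076.45652

$18,076.46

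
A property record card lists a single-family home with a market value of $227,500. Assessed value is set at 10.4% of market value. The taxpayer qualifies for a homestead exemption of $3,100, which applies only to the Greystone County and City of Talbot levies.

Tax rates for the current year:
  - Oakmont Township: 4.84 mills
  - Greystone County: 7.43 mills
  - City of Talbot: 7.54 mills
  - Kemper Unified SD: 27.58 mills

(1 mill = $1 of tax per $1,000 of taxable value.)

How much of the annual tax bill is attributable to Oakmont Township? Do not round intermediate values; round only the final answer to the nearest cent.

$114.51

Assessed value = $227,500 × 0.104 = $23,660
Oakmont Township taxable value = $23,660 (exemption does not apply)
Oakmont Township levy = $23,660 × 0.00484 = $114.5144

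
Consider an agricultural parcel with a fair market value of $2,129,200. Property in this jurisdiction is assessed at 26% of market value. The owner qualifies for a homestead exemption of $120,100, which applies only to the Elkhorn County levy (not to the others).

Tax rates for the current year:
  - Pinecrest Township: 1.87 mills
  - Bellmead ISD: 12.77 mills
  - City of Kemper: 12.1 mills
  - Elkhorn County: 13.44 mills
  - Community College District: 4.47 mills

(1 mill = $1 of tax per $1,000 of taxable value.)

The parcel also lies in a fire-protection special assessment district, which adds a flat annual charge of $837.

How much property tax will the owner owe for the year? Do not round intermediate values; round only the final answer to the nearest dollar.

Assessed value = $2,129,200 × 0.26 = $553,592
Pinecrest Township: $553,592 × 0.00187 = $1,035.21704
Bellmead ISD: $553,592 × 0.01277 = $7,069.36984
City of Kemper: $553,592 × 0.0121 = $6,698.4632
Elkhorn County: ($553,592 − $120,100) × 0.01344 = $433,492 × 0.01344 = $5,826.13248
Community College District: $553,592 × 0.00447 = $2,474.55624
Levies subtotal = $23,103.7388
Total = $23,103.7388 + $837 = $23,940.7388

$23,941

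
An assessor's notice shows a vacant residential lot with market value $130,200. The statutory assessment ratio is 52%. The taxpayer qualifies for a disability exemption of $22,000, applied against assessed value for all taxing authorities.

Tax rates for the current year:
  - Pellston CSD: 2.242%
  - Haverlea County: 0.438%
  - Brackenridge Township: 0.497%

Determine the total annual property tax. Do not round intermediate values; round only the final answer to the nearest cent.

Assessed value = $130,200 × 0.52 = $67,704
Taxable value = $67,704 − $22,000 = $45,704
Pellston CSD: $45,704 × 0.02242 = $1,024.68368
Haverlea County: $45,704 × 0.00438 = $200.18352
Brackenridge Township: $45,704 × 0.00497 = $227.14888
Total = $1,024.68368 + $200.18352 + $227.14888 = $1,452.01608

$1,452.02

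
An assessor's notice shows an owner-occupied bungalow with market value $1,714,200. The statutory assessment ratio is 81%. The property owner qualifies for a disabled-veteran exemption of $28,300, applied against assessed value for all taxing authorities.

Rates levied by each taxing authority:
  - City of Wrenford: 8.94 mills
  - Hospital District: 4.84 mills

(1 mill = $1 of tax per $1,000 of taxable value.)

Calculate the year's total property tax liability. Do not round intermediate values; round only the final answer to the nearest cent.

$18,743.58

Assessed value = $1,714,200 × 0.81 = $1,388,502
Taxable value = $1,388,502 − $28,300 = $1,360,202
City of Wrenford: $1,360,202 × 0.00894 = $12,160.20588
Hospital District: $1,360,202 × 0.00484 = $6,583.37768
Total = $12,160.20588 + $6,583.37768 = $18,743.58356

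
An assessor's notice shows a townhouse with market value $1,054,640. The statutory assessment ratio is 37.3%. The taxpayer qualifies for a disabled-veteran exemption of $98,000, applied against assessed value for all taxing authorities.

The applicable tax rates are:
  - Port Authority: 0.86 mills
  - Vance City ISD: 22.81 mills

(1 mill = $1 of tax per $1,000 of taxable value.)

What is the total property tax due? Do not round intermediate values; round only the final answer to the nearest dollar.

$6,992

Assessed value = $1,054,640 × 0.373 = $393,380.72
Taxable value = $393,380.72 − $98,000 = $295,380.72
Port Authority: $295,380.72 × 0.00086 = $254.0274192
Vance City ISD: $295,380.72 × 0.02281 = $6,737.6342232
Total = $254.0274192 + $6,737.6342232 = $6,991.6616424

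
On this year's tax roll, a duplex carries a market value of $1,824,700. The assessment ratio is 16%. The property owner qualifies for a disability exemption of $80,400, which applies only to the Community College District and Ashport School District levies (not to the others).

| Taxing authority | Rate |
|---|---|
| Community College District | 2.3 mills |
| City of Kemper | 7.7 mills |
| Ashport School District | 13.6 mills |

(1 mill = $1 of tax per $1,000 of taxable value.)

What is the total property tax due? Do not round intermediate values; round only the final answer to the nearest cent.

Assessed value = $1,824,700 × 0.16 = $291,952
Community College District: ($291,952 − $80,400) × 0.0023 = $211,552 × 0.0023 = $486.5696
City of Kemper: $291,952 × 0.0077 = $2,248.0304
Ashport School District: ($291,952 − $80,400) × 0.0136 = $211,552 × 0.0136 = $2,877.1072
Total = $5,611.7072

$5,611.71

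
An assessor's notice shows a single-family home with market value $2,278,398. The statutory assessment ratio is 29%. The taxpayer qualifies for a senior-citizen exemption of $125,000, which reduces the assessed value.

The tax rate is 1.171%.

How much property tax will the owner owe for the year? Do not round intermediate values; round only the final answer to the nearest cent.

$6,273.46

Assessed value = $2,278,398 × 0.29 = $660,735.42
Taxable value = $660,735.42 − $125,000 = $535,735.42
Tax = $535,735.42 × 0.01171 = $6,273.4617682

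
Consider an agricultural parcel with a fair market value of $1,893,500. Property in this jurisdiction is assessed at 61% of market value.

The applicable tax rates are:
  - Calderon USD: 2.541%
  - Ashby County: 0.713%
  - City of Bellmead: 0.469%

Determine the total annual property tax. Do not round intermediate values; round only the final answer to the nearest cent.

$43,001.95

Assessed value = $1,893,500 × 0.61 = $1,155,035
Calderon USD: $1,155,035 × 0.02541 = $29,349.43935
Ashby County: $1,155,035 × 0.00713 = $8,235.39955
City of Bellmead: $1,155,035 × 0.00469 = $5,417.11415
Total = $29,349.43935 + $8,235.39955 + $5,417.11415 = $43,001.95305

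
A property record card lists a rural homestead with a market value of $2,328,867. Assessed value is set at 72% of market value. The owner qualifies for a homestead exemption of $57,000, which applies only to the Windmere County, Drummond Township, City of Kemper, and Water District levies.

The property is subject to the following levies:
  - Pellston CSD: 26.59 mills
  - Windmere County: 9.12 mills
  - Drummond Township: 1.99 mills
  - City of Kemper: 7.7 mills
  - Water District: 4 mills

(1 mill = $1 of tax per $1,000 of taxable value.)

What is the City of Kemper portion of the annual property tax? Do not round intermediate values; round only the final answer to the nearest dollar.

$12,472

Assessed value = $2,328,867 × 0.72 = $1,676,784.24
City of Kemper taxable value = $1,676,784.24 − $57,000 = $1,619,784.24
City of Kemper levy = $1,619,784.24 × 0.0077 = $12,472.338648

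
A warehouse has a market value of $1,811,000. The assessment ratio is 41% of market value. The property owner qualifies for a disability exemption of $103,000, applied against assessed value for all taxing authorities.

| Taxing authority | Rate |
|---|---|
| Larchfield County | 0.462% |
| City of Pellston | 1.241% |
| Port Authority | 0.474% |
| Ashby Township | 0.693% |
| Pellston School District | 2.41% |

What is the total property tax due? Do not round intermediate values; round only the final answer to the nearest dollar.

Assessed value = $1,811,000 × 0.41 = $742,510
Taxable value = $742,510 − $103,000 = $639,510
Larchfield County: $639,510 × 0.00462 = $2,954.5362
City of Pellston: $639,510 × 0.01241 = $7,936.3191
Port Authority: $639,510 × 0.00474 = $3,031.2774
Ashby Township: $639,510 × 0.00693 = $4,431.8043
Pellston School District: $639,510 × 0.0241 = $15,412.191
Total = $2,954.5362 + $7,936.3191 + $3,031.2774 + $4,431.8043 + $15,412.191 = $33,766.128

$33,766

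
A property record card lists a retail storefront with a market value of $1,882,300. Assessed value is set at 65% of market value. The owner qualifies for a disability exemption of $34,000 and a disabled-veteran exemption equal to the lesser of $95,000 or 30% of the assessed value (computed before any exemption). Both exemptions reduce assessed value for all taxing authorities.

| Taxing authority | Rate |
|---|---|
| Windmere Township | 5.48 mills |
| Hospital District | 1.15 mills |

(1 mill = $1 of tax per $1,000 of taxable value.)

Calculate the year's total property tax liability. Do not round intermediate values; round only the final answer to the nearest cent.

$7,256.50

Assessed value = $1,882,300 × 0.65 = $1,223,495
Disabled-veteran exemption = min($95,000, 30% × $1,223,495) = min($95,000, $367,048.5) = $95,000 (dollar cap binds)
Taxable value = $1,223,495 − $34,000 − $95,000 = $1,094,495
Windmere Township: $1,094,495 × 0.00548 = $5,997.8326
Hospital District: $1,094,495 × 0.00115 = $1,258.66925
Total = $7,256.50185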